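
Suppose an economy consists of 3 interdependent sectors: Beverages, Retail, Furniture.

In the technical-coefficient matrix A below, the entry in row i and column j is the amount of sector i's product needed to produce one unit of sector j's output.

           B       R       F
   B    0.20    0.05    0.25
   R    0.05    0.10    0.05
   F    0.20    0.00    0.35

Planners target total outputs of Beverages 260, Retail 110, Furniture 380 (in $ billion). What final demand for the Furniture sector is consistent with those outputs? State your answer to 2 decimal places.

I − A =
  [   0.80    -0.05    -0.25]
  [  -0.05     0.90    -0.05]
  [  -0.20     0.00     0.65]
d = (I − A) x:
  d_B = (+0.80)·260 + (-0.05)·110 + (-0.25)·380 = 107.50
  d_R = (-0.05)·260 + (+0.90)·110 + (-0.05)·380 = 67.00
  d_F = (-0.20)·260 + (+0.00)·110 + (+0.65)·380 = 195.00

d_F = 195.00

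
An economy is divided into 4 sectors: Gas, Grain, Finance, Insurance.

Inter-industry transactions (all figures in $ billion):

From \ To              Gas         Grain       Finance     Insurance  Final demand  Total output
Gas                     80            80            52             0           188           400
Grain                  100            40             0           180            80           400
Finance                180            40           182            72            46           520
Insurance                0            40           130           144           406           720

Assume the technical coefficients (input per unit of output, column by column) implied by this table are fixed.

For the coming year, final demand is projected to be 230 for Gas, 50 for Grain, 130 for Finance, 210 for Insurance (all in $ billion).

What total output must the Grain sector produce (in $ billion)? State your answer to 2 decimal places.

x_2 = 318.74

Technical coefficients a_ij = z_ij / X_j:
  a_11 = 80/400 = 0.20, a_21 = 100/400 = 0.25, a_31 = 180/400 = 0.45, a_41 = 0/400 = 0.00
  a_12 = 80/400 = 0.20, a_22 = 40/400 = 0.10, a_32 = 40/400 = 0.10, a_42 = 40/400 = 0.10
  a_13 = 52/520 = 0.10, a_23 = 0/520 = 0.00, a_33 = 182/520 = 0.35, a_43 = 130/520 = 0.25
  a_14 = 0/720 = 0.00, a_24 = 180/720 = 0.25, a_34 = 72/720 = 0.10, a_44 = 144/720 = 0.20
I − A =
  [   0.80    -0.20    -0.10     0.00]
  [  -0.25     0.90     0.00    -0.25]
  [  -0.45    -0.10     0.65    -0.10]
  [   0.00    -0.10    -0.25     0.80]
Compute the cofactors C_ij = (−1)^(i+j)·(3×3 minor ij) of I−A; the adjugate is their transpose:
adj(I−A) = Cᵀ =
  [ 0.423000   0.108000   0.082000   0.044000]
  [ 0.151875   0.360000   0.070000   0.121250]
  [ 0.335250   0.144000   0.516000   0.109500]
  [ 0.123750   0.090000   0.170000   0.392500]
det(I−A) = Σ_j (I−A)_1j·C_1j = (0.80)(0.423000) + (-0.20)(0.151875) + (-0.10)(0.335250) + (0.00)(0.123750) = 0.2745
(I − A)⁻¹ = adj(I−A) / det(I−A) ≈
  [   1.5410     0.3934     0.2987     0.1603]
  [   0.5533     1.3115     0.2550     0.4417]
  [   1.2213     0.5246     1.8798     0.3989]
  [   0.4508     0.3279     0.6193     1.4299]
x = (I − A)⁻¹ d = adj(I−A)·d / det(I−A), with det(I−A) = 0.2745:
  x_1 = (0.423000·230 + 0.108000·50 + 0.082000·130 + 0.044000·210) / 0.2745 = 122.59 / 0.2745 ≈ 446.59
  x_2 = (0.151875·230 + 0.360000·50 + 0.070000·130 + 0.121250·210) / 0.2745 = 87.49375 / 0.2745 ≈ 318.74
  x_3 = (0.335250·230 + 0.144000·50 + 0.516000·130 + 0.109500·210) / 0.2745 = 174.3825 / 0.2745 ≈ 635.27
  x_4 = (0.123750·230 + 0.090000·50 + 0.170000·130 + 0.392500·210) / 0.2745 = 137.4875 / 0.2745 ≈ 500.87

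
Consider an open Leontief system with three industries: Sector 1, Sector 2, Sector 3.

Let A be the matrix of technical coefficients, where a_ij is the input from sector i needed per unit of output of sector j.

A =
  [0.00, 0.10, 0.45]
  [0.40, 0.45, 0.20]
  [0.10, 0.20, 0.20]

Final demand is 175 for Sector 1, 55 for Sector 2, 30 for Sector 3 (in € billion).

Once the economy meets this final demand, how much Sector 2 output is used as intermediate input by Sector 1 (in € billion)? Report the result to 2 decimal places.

z_21 = 114.50

I − A =
  [   1.00    -0.10    -0.45]
  [  -0.40     0.55    -0.20]
  [  -0.10    -0.20     0.80]
Cofactors of I−A, C_ij = (−1)^(i+j)·(minor ij) (rows/columns in the sector order above):
  C_11 = (0.55)(0.80) − (-0.20)(-0.20) = 0.4000
  C_12 = −[(-0.40)(0.80) − (-0.20)(-0.10)] = 0.3400
  C_13 = (-0.40)(-0.20) − (0.55)(-0.10) = 0.1350
  C_21 = −[(-0.10)(0.80) − (-0.45)(-0.20)] = 0.1700
  C_22 = (1.00)(0.80) − (-0.45)(-0.10) = 0.7550
  C_23 = −[(1.00)(-0.20) − (-0.10)(-0.10)] = 0.2100
  C_31 = (-0.10)(-0.20) − (-0.45)(0.55) = 0.2675
  C_32 = −[(1.00)(-0.20) − (-0.45)(-0.40)] = 0.3800
  C_33 = (1.00)(0.55) − (-0.10)(-0.40) = 0.5100
det(I−A) = Σ_j (I−A)_1j·C_1j = (1.00)(0.4000) + (-0.10)(0.3400) + (-0.45)(0.1350) = 0.30525
adj(I−A) = Cᵀ =
  [ 0.4000   0.1700   0.2675]
  [ 0.3400   0.7550   0.3800]
  [ 0.1350   0.2100   0.5100]
(I − A)⁻¹ = adj(I−A) / det(I−A) ≈
  [   1.3104     0.5569     0.8763]
  [   1.1138     2.4734     1.2449]
  [   0.4423     0.6880     1.6708]
First solve x = (I − A)⁻¹ d = adj(I−A)·d / det(I−A); in particular x_1 = (0.4000·175 + 0.1700·55 + 0.2675·30) / 0.30525 = 87.375 / 0.30525 ≈ 286.2408.
Intermediate flow from 2 to 1: z_21 = a_21 · x_1 = 0.40 × 87.375 / 0.30525 = 34.95 / 0.30525 ≈ 114.50.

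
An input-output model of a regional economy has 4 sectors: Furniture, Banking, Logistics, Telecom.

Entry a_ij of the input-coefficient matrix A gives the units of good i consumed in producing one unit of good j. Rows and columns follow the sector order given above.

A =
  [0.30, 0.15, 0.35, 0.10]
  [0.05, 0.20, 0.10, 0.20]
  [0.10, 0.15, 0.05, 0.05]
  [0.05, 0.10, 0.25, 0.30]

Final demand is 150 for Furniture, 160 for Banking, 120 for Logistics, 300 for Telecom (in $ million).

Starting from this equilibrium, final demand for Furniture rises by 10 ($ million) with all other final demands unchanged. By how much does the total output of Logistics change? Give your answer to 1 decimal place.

Δx_L = 2.1

I − A =
  [   0.70    -0.15    -0.35    -0.10]
  [  -0.05     0.80    -0.10    -0.20]
  [  -0.10    -0.15     0.95    -0.05]
  [  -0.05    -0.10    -0.25     0.70]
Compute the cofactors C_ij = (−1)^(i+j)·(3×3 minor ij) of I−A; the adjugate is their transpose:
adj(I−A) = Cᵀ =
  [ 0.484500   0.149625   0.228000   0.128250]
  [ 0.054375   0.424125   0.100500   0.136125]
  [ 0.063000   0.088125   0.366750   0.060375]
  [ 0.064875   0.102750   0.161625   0.482250]
det(I−A) = Σ_j (I−A)_1j·C_1j = (0.70)(0.484500) + (-0.15)(0.054375) + (-0.35)(0.063000) + (-0.10)(0.064875) = 0.30245625
(I − A)⁻¹ = adj(I−A) / det(I−A) ≈
  [   1.6019     0.4947     0.7538     0.4240]
  [   0.1798     1.4023     0.3323     0.4501]
  [   0.2083     0.2914     1.2126     0.1996]
  [   0.2145     0.3397     0.5344     1.5944]
Δx = (I − A)⁻¹ Δd with Δd having +10 in the Furniture component and 0 elsewhere.
So Δx_L = L_LF · (+10), where L_LF = adj(I−A)_LF / det(I−A) = 0.063000 / 0.30245625.
Δx_L = 0.063000 × (+10) / 0.30245625 = 0.63 / 0.30245625 ≈ 2.1.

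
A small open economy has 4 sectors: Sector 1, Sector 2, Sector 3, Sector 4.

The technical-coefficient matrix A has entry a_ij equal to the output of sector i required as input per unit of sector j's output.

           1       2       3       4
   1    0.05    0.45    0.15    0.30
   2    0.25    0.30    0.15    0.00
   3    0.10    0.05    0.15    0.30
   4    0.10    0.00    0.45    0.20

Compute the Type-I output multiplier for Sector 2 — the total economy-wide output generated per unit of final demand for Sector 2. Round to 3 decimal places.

I − A =
  [   0.95    -0.45    -0.15    -0.30]
  [  -0.25     0.70    -0.15     0.00]
  [  -0.10    -0.05     0.85    -0.30]
  [  -0.10     0.00    -0.45     0.80]
Compute the cofactors C_ij = (−1)^(i+j)·(3×3 minor ij) of I−A; the adjugate is their transpose:
adj(I−A) = Cᵀ =
  [ 0.375500   0.258000   0.232500   0.228000]
  [ 0.152750   0.462250   0.173250   0.122250]
  [ 0.087000   0.086000   0.421000   0.190500]
  [ 0.095875   0.080625   0.265875   0.443375]
det(I−A) = Σ_j (I−A)_1j·C_1j = (0.95)(0.375500) + (-0.45)(0.152750) + (-0.15)(0.087000) + (-0.30)(0.095875) = 0.246175
(I − A)⁻¹ = adj(I−A) / det(I−A) ≈
  [   1.5253     1.0480     0.9445     0.9262]
  [   0.6205     1.8777     0.7038     0.4966]
  [   0.3534     0.3493     1.7102     0.7738]
  [   0.3895     0.3275     1.0800     1.8011]
The output multiplier for sector j is the column-j sum of the Leontief inverse (I − A)⁻¹ = adj(I−A) / det(I−A).
Column 2 of adj(I−A): (0.258000, 0.462250, 0.086000, 0.080625); det(I−A) = 0.246175.
m_2 = (0.258000 + 0.462250 + 0.086000 + 0.080625) / 0.246175 = 0.886875 / 0.246175 ≈ 3.603.

m_2 = 3.603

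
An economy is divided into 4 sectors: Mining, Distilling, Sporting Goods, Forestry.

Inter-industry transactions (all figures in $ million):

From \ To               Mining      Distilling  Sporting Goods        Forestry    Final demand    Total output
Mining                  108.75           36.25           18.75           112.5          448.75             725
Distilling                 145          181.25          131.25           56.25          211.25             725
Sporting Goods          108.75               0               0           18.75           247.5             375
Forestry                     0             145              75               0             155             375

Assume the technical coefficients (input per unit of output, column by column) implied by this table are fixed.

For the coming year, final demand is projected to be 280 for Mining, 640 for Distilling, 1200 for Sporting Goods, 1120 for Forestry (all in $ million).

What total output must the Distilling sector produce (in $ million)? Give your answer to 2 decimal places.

x_2 = 2234.67

Technical coefficients a_ij = z_ij / X_j:
  a_11 = 108.75/725 = 0.15, a_21 = 145/725 = 0.20, a_31 = 108.75/725 = 0.15, a_41 = 0/725 = 0.00
  a_12 = 36.25/725 = 0.05, a_22 = 181.25/725 = 0.25, a_32 = 0/725 = 0.00, a_42 = 145/725 = 0.20
  a_13 = 18.75/375 = 0.05, a_23 = 131.25/375 = 0.35, a_33 = 0/375 = 0.00, a_43 = 75/375 = 0.20
  a_14 = 112.5/375 = 0.30, a_24 = 56.25/375 = 0.15, a_34 = 18.75/375 = 0.05, a_44 = 0/375 = 0.00
I − A =
  [   0.85    -0.05    -0.05    -0.30]
  [  -0.20     0.75    -0.35    -0.15]
  [  -0.15     0.00     1.00    -0.05]
  [   0.00    -0.20    -0.20     1.00]
Compute the cofactors C_ij = (−1)^(i+j)·(3×3 minor ij) of I−A; the adjugate is their transpose:
adj(I−A) = Cᵀ =
  [ 0.70900   0.11000   0.12100   0.23525]
  [ 0.25500   0.82500   0.34500   0.21750]
  [ 0.11000   0.02500   0.59000   0.06625]
  [ 0.07300   0.17000   0.18700   0.61925]
det(I−A) = Σ_j (I−A)_1j·C_1j = (0.85)(0.70900) + (-0.05)(0.25500) + (-0.05)(0.11000) + (-0.30)(0.07300) = 0.5625
(I − A)⁻¹ = adj(I−A) / det(I−A) ≈
  [   1.2604     0.1956     0.2151     0.4182]
  [   0.4533     1.4667     0.6133     0.3867]
  [   0.1956     0.0444     1.0489     0.1178]
  [   0.1298     0.3022     0.3324     1.1009]
x = (I − A)⁻¹ d = adj(I−A)·d / det(I−A), with det(I−A) = 0.5625:
  x_1 = (0.70900·280 + 0.11000·640 + 0.12100·1200 + 0.23525·1120) / 0.5625 = 677.60 / 0.5625 ≈ 1204.62
  x_2 = (0.25500·280 + 0.82500·640 + 0.34500·1200 + 0.21750·1120) / 0.5625 = 1257.00 / 0.5625 ≈ 2234.67
  x_3 = (0.11000·280 + 0.02500·640 + 0.59000·1200 + 0.06625·1120) / 0.5625 = 829.00 / 0.5625 ≈ 1473.78
  x_4 = (0.07300·280 + 0.17000·640 + 0.18700·1200 + 0.61925·1120) / 0.5625 = 1047.20 / 0.5625 ≈ 1861.69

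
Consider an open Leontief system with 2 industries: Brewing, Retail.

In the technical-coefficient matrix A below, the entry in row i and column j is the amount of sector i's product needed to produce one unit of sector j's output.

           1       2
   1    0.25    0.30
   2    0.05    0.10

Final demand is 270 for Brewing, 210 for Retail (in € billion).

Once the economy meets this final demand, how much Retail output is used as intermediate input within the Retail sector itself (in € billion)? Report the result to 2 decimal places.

z_22 = 25.91

I − A =
  [   0.75    -0.30]
  [  -0.05     0.90]
det(I−A) = (0.75)(0.90) − (-0.30)(-0.05) = 0.6600
adj(I−A) = [[0.90, 0.30], [0.05, 0.75]]
(I − A)⁻¹ = adj(I−A) / det(I−A) ≈
  [   1.3636     0.4545]
  [   0.0758     1.1364]
First solve x = (I − A)⁻¹ d = adj(I−A)·d / det(I−A); in particular x_2 = (0.05·270 + 0.75·210) / 0.6600 = 171.00 / 0.6600 ≈ 259.0909.
Intermediate flow from 2 to 2: z_22 = a_22 · x_2 = 0.10 × 171.00 / 0.6600 = 17.10 / 0.6600 ≈ 25.91.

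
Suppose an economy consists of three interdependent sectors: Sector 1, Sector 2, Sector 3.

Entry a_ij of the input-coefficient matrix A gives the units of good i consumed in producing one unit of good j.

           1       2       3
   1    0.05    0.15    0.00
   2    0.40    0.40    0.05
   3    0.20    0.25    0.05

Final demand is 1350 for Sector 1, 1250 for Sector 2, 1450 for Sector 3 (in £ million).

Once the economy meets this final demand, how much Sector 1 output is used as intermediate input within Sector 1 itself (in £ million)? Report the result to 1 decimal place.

I − A =
  [   0.95    -0.15     0.00]
  [  -0.40     0.60    -0.05]
  [  -0.20    -0.25     0.95]
Cofactors of I−A, C_ij = (−1)^(i+j)·(minor ij) (rows/columns in the sector order above):
  C_11 = (0.60)(0.95) − (-0.05)(-0.25) = 0.5575
  C_12 = −[(-0.40)(0.95) − (-0.05)(-0.20)] = 0.3900
  C_13 = (-0.40)(-0.25) − (0.60)(-0.20) = 0.2200
  C_21 = −[(-0.15)(0.95) − (0.00)(-0.25)] = 0.1425
  C_22 = (0.95)(0.95) − (0.00)(-0.20) = 0.9025
  C_23 = −[(0.95)(-0.25) − (-0.15)(-0.20)] = 0.2675
  C_31 = (-0.15)(-0.05) − (0.00)(0.60) = 0.0075
  C_32 = −[(0.95)(-0.05) − (0.00)(-0.40)] = 0.0475
  C_33 = (0.95)(0.60) − (-0.15)(-0.40) = 0.5100
det(I−A) = Σ_j (I−A)_1j·C_1j = (0.95)(0.5575) + (-0.15)(0.3900) + (0.00)(0.2200) = 0.471125
adj(I−A) = Cᵀ =
  [ 0.5575   0.1425   0.0075]
  [ 0.3900   0.9025   0.0475]
  [ 0.2200   0.2675   0.5100]
(I − A)⁻¹ = adj(I−A) / det(I−A) ≈
  [   1.1833     0.3025     0.0159]
  [   0.8278     1.9156     0.1008]
  [   0.4670     0.5678     1.0825]
First solve x = (I − A)⁻¹ d = adj(I−A)·d / det(I−A); in particular x_1 = (0.5575·1350 + 0.1425·1250 + 0.0075·1450) / 0.471125 = 941.625 / 0.471125 ≈ 1998.673.
Intermediate flow from 1 to 1: z_11 = a_11 · x_1 = 0.05 × 941.625 / 0.471125 = 47.08125 / 0.471125 ≈ 99.9.

z_11 = 99.9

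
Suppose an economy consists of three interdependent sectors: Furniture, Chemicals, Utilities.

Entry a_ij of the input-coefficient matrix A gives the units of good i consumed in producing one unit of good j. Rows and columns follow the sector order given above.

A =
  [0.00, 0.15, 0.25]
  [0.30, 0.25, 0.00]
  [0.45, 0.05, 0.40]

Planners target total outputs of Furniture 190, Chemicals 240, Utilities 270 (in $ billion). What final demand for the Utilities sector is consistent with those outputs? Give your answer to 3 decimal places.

I − A =
  [   1.00    -0.15    -0.25]
  [  -0.30     0.75     0.00]
  [  -0.45    -0.05     0.60]
d = (I − A) x:
  d_1 = (+1.00)·190 + (-0.15)·240 + (-0.25)·270 = 86.500
  d_2 = (-0.30)·190 + (+0.75)·240 + (+0.00)·270 = 123.000
  d_3 = (-0.45)·190 + (-0.05)·240 + (+0.60)·270 = 64.500

d_3 = 64.500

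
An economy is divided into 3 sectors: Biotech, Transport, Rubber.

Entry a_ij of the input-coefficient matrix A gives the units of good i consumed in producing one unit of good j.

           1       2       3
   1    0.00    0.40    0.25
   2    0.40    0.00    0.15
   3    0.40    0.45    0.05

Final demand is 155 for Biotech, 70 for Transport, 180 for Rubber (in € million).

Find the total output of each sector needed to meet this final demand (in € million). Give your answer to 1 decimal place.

x_1 = 404.4, x_2 = 307.6, x_3 = 505.4

I − A =
  [   1.00    -0.40    -0.25]
  [  -0.40     1.00    -0.15]
  [  -0.40    -0.45     0.95]
Cofactors of I−A, C_ij = (−1)^(i+j)·(minor ij) (rows/columns in the sector order above):
  C_11 = (1.00)(0.95) − (-0.15)(-0.45) = 0.8825
  C_12 = −[(-0.40)(0.95) − (-0.15)(-0.40)] = 0.4400
  C_13 = (-0.40)(-0.45) − (1.00)(-0.40) = 0.5800
  C_21 = −[(-0.40)(0.95) − (-0.25)(-0.45)] = 0.4925
  C_22 = (1.00)(0.95) − (-0.25)(-0.40) = 0.8500
  C_23 = −[(1.00)(-0.45) − (-0.40)(-0.40)] = 0.6100
  C_31 = (-0.40)(-0.15) − (-0.25)(1.00) = 0.3100
  C_32 = −[(1.00)(-0.15) − (-0.25)(-0.40)] = 0.2500
  C_33 = (1.00)(1.00) − (-0.40)(-0.40) = 0.8400
det(I−A) = Σ_j (I−A)_1j·C_1j = (1.00)(0.8825) + (-0.40)(0.4400) + (-0.25)(0.5800) = 0.5615
adj(I−A) = Cᵀ =
  [ 0.8825   0.4925   0.3100]
  [ 0.4400   0.8500   0.2500]
  [ 0.5800   0.6100   0.8400]
(I − A)⁻¹ = adj(I−A) / det(I−A) ≈
  [   1.5717     0.8771     0.5521]
  [   0.7836     1.5138     0.4452]
  [   1.0329     1.0864     1.4960]
x = (I − A)⁻¹ d = adj(I−A)·d / det(I−A), with det(I−A) = 0.5615:
  x_1 = (0.8825·155 + 0.4925·70 + 0.3100·180) / 0.5615 = 227.0625 / 0.5615 ≈ 404.4
  x_2 = (0.4400·155 + 0.8500·70 + 0.2500·180) / 0.5615 = 172.70 / 0.5615 ≈ 307.6
  x_3 = (0.5800·155 + 0.6100·70 + 0.8400·180) / 0.5615 = 283.80 / 0.5615 ≈ 505.4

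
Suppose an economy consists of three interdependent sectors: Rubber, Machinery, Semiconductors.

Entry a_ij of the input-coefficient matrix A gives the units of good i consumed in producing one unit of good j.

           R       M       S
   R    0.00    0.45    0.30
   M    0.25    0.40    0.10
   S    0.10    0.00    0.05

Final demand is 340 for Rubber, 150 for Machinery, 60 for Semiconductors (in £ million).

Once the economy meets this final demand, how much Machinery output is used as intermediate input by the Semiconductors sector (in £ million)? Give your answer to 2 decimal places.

z_MS = 12.80

I − A =
  [   1.00    -0.45    -0.30]
  [  -0.25     0.60    -0.10]
  [  -0.10     0.00     0.95]
Cofactors of I−A, C_ij = (−1)^(i+j)·(minor ij) (rows/columns in the sector order above):
  C_11 = (0.60)(0.95) − (-0.10)(0.00) = 0.5700
  C_12 = −[(-0.25)(0.95) − (-0.10)(-0.10)] = 0.2475
  C_13 = (-0.25)(0.00) − (0.60)(-0.10) = 0.0600
  C_21 = −[(-0.45)(0.95) − (-0.30)(0.00)] = 0.4275
  C_22 = (1.00)(0.95) − (-0.30)(-0.10) = 0.9200
  C_23 = −[(1.00)(0.00) − (-0.45)(-0.10)] = 0.0450
  C_31 = (-0.45)(-0.10) − (-0.30)(0.60) = 0.2250
  C_32 = −[(1.00)(-0.10) − (-0.30)(-0.25)] = 0.1750
  C_33 = (1.00)(0.60) − (-0.45)(-0.25) = 0.4875
det(I−A) = Σ_j (I−A)_1j·C_1j = (1.00)(0.5700) + (-0.45)(0.2475) + (-0.30)(0.0600) = 0.440625
adj(I−A) = Cᵀ =
  [ 0.5700   0.4275   0.2250]
  [ 0.2475   0.9200   0.1750]
  [ 0.0600   0.0450   0.4875]
(I − A)⁻¹ = adj(I−A) / det(I−A) ≈
  [   1.2936     0.9702     0.5106]
  [   0.5617     2.0879     0.3972]
  [   0.1362     0.1021     1.1064]
First solve x = (I − A)⁻¹ d = adj(I−A)·d / det(I−A); in particular x_S = (0.0600·340 + 0.0450·150 + 0.4875·60) / 0.440625 = 56.40 / 0.440625 = 128.0000.
Intermediate flow from M to S: z_MS = a_MS · x_S = 0.10 × 56.40 / 0.440625 = 5.64 / 0.440625 = 12.80.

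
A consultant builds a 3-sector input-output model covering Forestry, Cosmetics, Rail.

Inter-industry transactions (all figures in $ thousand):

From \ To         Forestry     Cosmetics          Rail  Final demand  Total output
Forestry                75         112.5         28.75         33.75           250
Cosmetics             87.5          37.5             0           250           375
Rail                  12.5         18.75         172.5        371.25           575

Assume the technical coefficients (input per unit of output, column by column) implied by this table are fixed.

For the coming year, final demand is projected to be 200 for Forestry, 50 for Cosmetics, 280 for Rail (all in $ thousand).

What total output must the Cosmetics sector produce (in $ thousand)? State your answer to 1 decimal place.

x_2 = 214.8

Technical coefficients a_ij = z_ij / X_j:
  a_11 = 75/250 = 0.30, a_21 = 87.5/250 = 0.35, a_31 = 12.5/250 = 0.05
  a_12 = 112.5/375 = 0.30, a_22 = 37.5/375 = 0.10, a_32 = 18.75/375 = 0.05
  a_13 = 28.75/575 = 0.05, a_23 = 0/575 = 0.00, a_33 = 172.5/575 = 0.30
I − A =
  [   0.70    -0.30    -0.05]
  [  -0.35     0.90     0.00]
  [  -0.05    -0.05     0.70]
Cofactors of I−A, C_ij = (−1)^(i+j)·(minor ij) (rows/columns in the sector order above):
  C_11 = (0.90)(0.70) − (0.00)(-0.05) = 0.6300
  C_12 = −[(-0.35)(0.70) − (0.00)(-0.05)] = 0.2450
  C_13 = (-0.35)(-0.05) − (0.90)(-0.05) = 0.0625
  C_21 = −[(-0.30)(0.70) − (-0.05)(-0.05)] = 0.2125
  C_22 = (0.70)(0.70) − (-0.05)(-0.05) = 0.4875
  C_23 = −[(0.70)(-0.05) − (-0.30)(-0.05)] = 0.0500
  C_31 = (-0.30)(0.00) − (-0.05)(0.90) = 0.0450
  C_32 = −[(0.70)(0.00) − (-0.05)(-0.35)] = 0.0175
  C_33 = (0.70)(0.90) − (-0.30)(-0.35) = 0.5250
det(I−A) = Σ_j (I−A)_1j·C_1j = (0.70)(0.6300) + (-0.30)(0.2450) + (-0.05)(0.0625) = 0.364375
adj(I−A) = Cᵀ =
  [ 0.6300   0.2125   0.0450]
  [ 0.2450   0.4875   0.0175]
  [ 0.0625   0.0500   0.5250]
(I − A)⁻¹ = adj(I−A) / det(I−A) ≈
  [   1.7290     0.5832     0.1235]
  [   0.6724     1.3379     0.0480]
  [   0.1715     0.1372     1.4408]
x = (I − A)⁻¹ d = adj(I−A)·d / det(I−A), with det(I−A) = 0.364375:
  x_1 = (0.6300·200 + 0.2125·50 + 0.0450·280) / 0.364375 = 149.225 / 0.364375 ≈ 409.5
  x_2 = (0.2450·200 + 0.4875·50 + 0.0175·280) / 0.364375 = 78.275 / 0.364375 ≈ 214.8
  x_3 = (0.0625·200 + 0.0500·50 + 0.5250·280) / 0.364375 = 162.00 / 0.364375 ≈ 444.6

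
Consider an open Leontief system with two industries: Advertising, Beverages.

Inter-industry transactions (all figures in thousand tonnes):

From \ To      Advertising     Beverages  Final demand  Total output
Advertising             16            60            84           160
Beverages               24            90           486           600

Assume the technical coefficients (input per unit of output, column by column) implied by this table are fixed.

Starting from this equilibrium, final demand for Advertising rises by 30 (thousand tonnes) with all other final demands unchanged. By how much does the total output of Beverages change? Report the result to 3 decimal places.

Technical coefficients a_ij = z_ij / X_j:
  a_AA = 16/160 = 0.10, a_BA = 24/160 = 0.15
  a_AB = 60/600 = 0.10, a_BB = 90/600 = 0.15
I − A =
  [   0.90    -0.10]
  [  -0.15     0.85]
det(I−A) = (0.90)(0.85) − (-0.10)(-0.15) = 0.7500
adj(I−A) = [[0.85, 0.10], [0.15, 0.90]]
(I − A)⁻¹ = adj(I−A) / det(I−A) ≈
  [   1.1333     0.1333]
  [   0.2000     1.2000]
Δx = (I − A)⁻¹ Δd with Δd having +30 in the Advertising component and 0 elsewhere.
So Δx_B = L_BA · (+30), where L_BA = adj(I−A)_BA / det(I−A) = 0.15 / 0.7500.
Δx_B = 0.15 × (+30) / 0.7500 = 4.50 / 0.7500 = 6.000.

Δx_B = 6.000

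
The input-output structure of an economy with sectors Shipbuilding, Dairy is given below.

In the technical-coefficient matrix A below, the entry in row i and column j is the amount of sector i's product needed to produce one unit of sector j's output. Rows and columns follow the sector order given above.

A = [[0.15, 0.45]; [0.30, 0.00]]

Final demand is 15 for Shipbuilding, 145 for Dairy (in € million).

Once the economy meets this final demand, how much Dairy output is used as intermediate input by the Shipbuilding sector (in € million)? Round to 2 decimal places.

z_DS = 33.67

I − A =
  [   0.85    -0.45]
  [  -0.30     1.00]
det(I−A) = (0.85)(1.00) − (-0.45)(-0.30) = 0.7150
adj(I−A) = [[1.00, 0.45], [0.30, 0.85]]
(I − A)⁻¹ = adj(I−A) / det(I−A) ≈
  [   1.3986     0.6294]
  [   0.4196     1.1888]
First solve x = (I − A)⁻¹ d = adj(I−A)·d / det(I−A); in particular x_S = (1.00·15 + 0.45·145) / 0.7150 = 80.25 / 0.7150 ≈ 112.2378.
Intermediate flow from D to S: z_DS = a_DS · x_S = 0.30 × 80.25 / 0.7150 = 24.075 / 0.7150 ≈ 33.67.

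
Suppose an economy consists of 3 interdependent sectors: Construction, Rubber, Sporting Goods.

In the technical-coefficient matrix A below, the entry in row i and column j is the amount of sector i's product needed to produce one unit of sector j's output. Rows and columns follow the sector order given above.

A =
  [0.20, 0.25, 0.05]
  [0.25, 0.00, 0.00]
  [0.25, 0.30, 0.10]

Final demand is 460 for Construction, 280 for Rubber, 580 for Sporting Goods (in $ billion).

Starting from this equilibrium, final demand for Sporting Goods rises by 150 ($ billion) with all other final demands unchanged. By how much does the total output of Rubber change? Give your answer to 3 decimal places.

Δx_2 = 2.896

I − A =
  [   0.80    -0.25    -0.05]
  [  -0.25     1.00     0.00]
  [  -0.25    -0.30     0.90]
Cofactors of I−A, C_ij = (−1)^(i+j)·(minor ij) (rows/columns in the sector order above):
  C_11 = (1.00)(0.90) − (0.00)(-0.30) = 0.9000
  C_12 = −[(-0.25)(0.90) − (0.00)(-0.25)] = 0.2250
  C_13 = (-0.25)(-0.30) − (1.00)(-0.25) = 0.3250
  C_21 = −[(-0.25)(0.90) − (-0.05)(-0.30)] = 0.2400
  C_22 = (0.80)(0.90) − (-0.05)(-0.25) = 0.7075
  C_23 = −[(0.80)(-0.30) − (-0.25)(-0.25)] = 0.3025
  C_31 = (-0.25)(0.00) − (-0.05)(1.00) = 0.0500
  C_32 = −[(0.80)(0.00) − (-0.05)(-0.25)] = 0.0125
  C_33 = (0.80)(1.00) − (-0.25)(-0.25) = 0.7375
det(I−A) = Σ_j (I−A)_1j·C_1j = (0.80)(0.9000) + (-0.25)(0.2250) + (-0.05)(0.3250) = 0.6475
adj(I−A) = Cᵀ =
  [ 0.9000   0.2400   0.0500]
  [ 0.2250   0.7075   0.0125]
  [ 0.3250   0.3025   0.7375]
(I − A)⁻¹ = adj(I−A) / det(I−A) ≈
  [   1.3900     0.3707     0.0772]
  [   0.3475     1.0927     0.0193]
  [   0.5019     0.4672     1.1390]
Δx = (I − A)⁻¹ Δd with Δd having +150 in the Sporting Goods component and 0 elsewhere.
So Δx_2 = L_23 · (+150), where L_23 = adj(I−A)_23 / det(I−A) = 0.0125 / 0.6475.
Δx_2 = 0.0125 × (+150) / 0.6475 = 1.875 / 0.6475 ≈ 2.896.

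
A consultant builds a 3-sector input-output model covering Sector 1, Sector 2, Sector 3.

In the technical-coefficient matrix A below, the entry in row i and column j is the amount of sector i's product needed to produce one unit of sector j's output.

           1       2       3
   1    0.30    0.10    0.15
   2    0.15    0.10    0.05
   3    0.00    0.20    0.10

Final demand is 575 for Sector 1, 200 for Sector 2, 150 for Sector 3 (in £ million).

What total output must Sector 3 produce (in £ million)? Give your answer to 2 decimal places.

x_3 = 253.69

I − A =
  [   0.70    -0.10    -0.15]
  [  -0.15     0.90    -0.05]
  [   0.00    -0.20     0.90]
Cofactors of I−A, C_ij = (−1)^(i+j)·(minor ij) (rows/columns in the sector order above):
  C_11 = (0.90)(0.90) − (-0.05)(-0.20) = 0.8000
  C_12 = −[(-0.15)(0.90) − (-0.05)(0.00)] = 0.1350
  C_13 = (-0.15)(-0.20) − (0.90)(0.00) = 0.0300
  C_21 = −[(-0.10)(0.90) − (-0.15)(-0.20)] = 0.1200
  C_22 = (0.70)(0.90) − (-0.15)(0.00) = 0.6300
  C_23 = −[(0.70)(-0.20) − (-0.10)(0.00)] = 0.1400
  C_31 = (-0.10)(-0.05) − (-0.15)(0.90) = 0.1400
  C_32 = −[(0.70)(-0.05) − (-0.15)(-0.15)] = 0.0575
  C_33 = (0.70)(0.90) − (-0.10)(-0.15) = 0.6150
det(I−A) = Σ_j (I−A)_1j·C_1j = (0.70)(0.8000) + (-0.10)(0.1350) + (-0.15)(0.0300) = 0.5420
adj(I−A) = Cᵀ =
  [ 0.8000   0.1200   0.1400]
  [ 0.1350   0.6300   0.0575]
  [ 0.0300   0.1400   0.6150]
(I − A)⁻¹ = adj(I−A) / det(I−A) ≈
  [   1.4760     0.2214     0.2583]
  [   0.2491     1.1624     0.1061]
  [   0.0554     0.2583     1.1347]
x = (I − A)⁻¹ d = adj(I−A)·d / det(I−A), with det(I−A) = 0.5420:
  x_1 = (0.8000·575 + 0.1200·200 + 0.1400·150) / 0.5420 = 505.00 / 0.5420 ≈ 931.73
  x_2 = (0.1350·575 + 0.6300·200 + 0.0575·150) / 0.5420 = 212.25 / 0.5420 ≈ 391.61
  x_3 = (0.0300·575 + 0.1400·200 + 0.6150·150) / 0.5420 = 137.50 / 0.5420 ≈ 253.69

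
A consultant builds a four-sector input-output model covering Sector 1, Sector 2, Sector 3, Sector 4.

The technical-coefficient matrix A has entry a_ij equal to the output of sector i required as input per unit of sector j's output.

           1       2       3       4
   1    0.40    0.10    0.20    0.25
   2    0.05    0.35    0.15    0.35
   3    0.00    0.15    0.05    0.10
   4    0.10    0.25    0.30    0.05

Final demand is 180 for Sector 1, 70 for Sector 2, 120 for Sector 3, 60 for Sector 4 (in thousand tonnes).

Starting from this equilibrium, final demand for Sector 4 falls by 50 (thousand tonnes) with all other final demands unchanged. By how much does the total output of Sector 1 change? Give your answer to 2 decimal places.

I − A =
  [   0.60    -0.10    -0.20    -0.25]
  [  -0.05     0.65    -0.15    -0.35]
  [   0.00    -0.15     0.95    -0.10]
  [  -0.10    -0.25    -0.30     0.95]
Compute the cofactors C_ij = (−1)^(i+j)·(3×3 minor ij) of I−A; the adjugate is their transpose:
adj(I−A) = Cᵀ =
  [ 0.443125   0.191375   0.188875   0.207000]
  [ 0.078375   0.497750   0.165000   0.221375]
  [ 0.020125   0.097750   0.290375   0.071875]
  [ 0.073625   0.182000   0.155000   0.350750]
det(I−A) = Σ_j (I−A)_1j·C_1j = (0.60)(0.443125) + (-0.10)(0.078375) + (-0.20)(0.020125) + (-0.25)(0.073625) = 0.23560625
(I − A)⁻¹ = adj(I−A) / det(I−A) ≈
  [   1.8808     0.8123     0.8017     0.8786]
  [   0.3327     2.1126     0.7003     0.9396]
  [   0.0854     0.4149     1.2325     0.3051]
  [   0.3125     0.7725     0.6579     1.4887]
Δx = (I − A)⁻¹ Δd with Δd having -50 in the Sector 4 component and 0 elsewhere.
So Δx_1 = L_14 · (-50), where L_14 = adj(I−A)_14 / det(I−A) = 0.207000 / 0.23560625.
Δx_1 = 0.207000 × (-50) / 0.23560625 = -10.35 / 0.23560625 ≈ -43.93.

Δx_1 = -43.93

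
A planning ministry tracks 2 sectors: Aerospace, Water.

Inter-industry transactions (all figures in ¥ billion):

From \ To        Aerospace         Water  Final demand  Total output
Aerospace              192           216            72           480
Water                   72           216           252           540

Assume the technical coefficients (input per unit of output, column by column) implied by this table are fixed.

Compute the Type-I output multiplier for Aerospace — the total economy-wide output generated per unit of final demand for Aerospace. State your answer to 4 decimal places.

m_1 = 2.5000

Technical coefficients a_ij = z_ij / X_j:
  a_11 = 192/480 = 0.40, a_21 = 72/480 = 0.15
  a_12 = 216/540 = 0.40, a_22 = 216/540 = 0.40
I − A =
  [   0.60    -0.40]
  [  -0.15     0.60]
det(I−A) = (0.60)(0.60) − (-0.40)(-0.15) = 0.3000
adj(I−A) = [[0.60, 0.40], [0.15, 0.60]]
(I − A)⁻¹ = adj(I−A) / det(I−A) ≈
  [   2.00000     1.33333]
  [   0.50000     2.00000]
The output multiplier for sector j is the column-j sum of the Leontief inverse (I − A)⁻¹ = adj(I−A) / det(I−A).
Column 1 of adj(I−A): (0.60, 0.15); det(I−A) = 0.3000.
m_1 = (0.60 + 0.15) / 0.3000 = 0.75 / 0.3000 = 2.5000.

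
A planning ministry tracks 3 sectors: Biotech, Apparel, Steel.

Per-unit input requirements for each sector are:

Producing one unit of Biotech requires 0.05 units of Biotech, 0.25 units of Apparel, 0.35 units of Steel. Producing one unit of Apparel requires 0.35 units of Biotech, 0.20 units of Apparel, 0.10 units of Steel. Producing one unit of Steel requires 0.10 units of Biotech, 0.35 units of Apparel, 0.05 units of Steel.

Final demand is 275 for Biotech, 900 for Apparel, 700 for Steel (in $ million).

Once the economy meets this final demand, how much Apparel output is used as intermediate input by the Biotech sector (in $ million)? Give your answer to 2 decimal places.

z_21 = 305.01

I − A =
  [   0.95    -0.35    -0.10]
  [  -0.25     0.80    -0.35]
  [  -0.35    -0.10     0.95]
Cofactors of I−A, C_ij = (−1)^(i+j)·(minor ij) (rows/columns in the sector order above):
  C_11 = (0.80)(0.95) − (-0.35)(-0.10) = 0.7250
  C_12 = −[(-0.25)(0.95) − (-0.35)(-0.35)] = 0.3600
  C_13 = (-0.25)(-0.10) − (0.80)(-0.35) = 0.3050
  C_21 = −[(-0.35)(0.95) − (-0.10)(-0.10)] = 0.3425
  C_22 = (0.95)(0.95) − (-0.10)(-0.35) = 0.8675
  C_23 = −[(0.95)(-0.10) − (-0.35)(-0.35)] = 0.2175
  C_31 = (-0.35)(-0.35) − (-0.10)(0.80) = 0.2025
  C_32 = −[(0.95)(-0.35) − (-0.10)(-0.25)] = 0.3575
  C_33 = (0.95)(0.80) − (-0.35)(-0.25) = 0.6725
det(I−A) = Σ_j (I−A)_1j·C_1j = (0.95)(0.7250) + (-0.35)(0.3600) + (-0.10)(0.3050) = 0.53225
adj(I−A) = Cᵀ =
  [ 0.7250   0.3425   0.2025]
  [ 0.3600   0.8675   0.3575]
  [ 0.3050   0.2175   0.6725]
(I − A)⁻¹ = adj(I−A) / det(I−A) ≈
  [   1.3621     0.6435     0.3805]
  [   0.6764     1.6299     0.6717]
  [   0.5730     0.4086     1.2635]
First solve x = (I − A)⁻¹ d = adj(I−A)·d / det(I−A); in particular x_1 = (0.7250·275 + 0.3425·900 + 0.2025·700) / 0.53225 = 649.375 / 0.53225 ≈ 1220.0564.
Intermediate flow from 2 to 1: z_21 = a_21 · x_1 = 0.25 × 649.375 / 0.53225 = 162.34375 / 0.53225 ≈ 305.01.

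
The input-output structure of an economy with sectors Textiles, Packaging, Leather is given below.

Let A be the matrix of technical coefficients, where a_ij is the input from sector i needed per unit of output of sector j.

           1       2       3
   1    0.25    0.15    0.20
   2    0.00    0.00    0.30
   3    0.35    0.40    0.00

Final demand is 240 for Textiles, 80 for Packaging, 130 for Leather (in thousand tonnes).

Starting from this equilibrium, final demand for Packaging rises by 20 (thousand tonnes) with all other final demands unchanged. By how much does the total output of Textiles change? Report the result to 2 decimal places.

I − A =
  [   0.75    -0.15    -0.20]
  [   0.00     1.00    -0.30]
  [  -0.35    -0.40     1.00]
Cofactors of I−A, C_ij = (−1)^(i+j)·(minor ij) (rows/columns in the sector order above):
  C_11 = (1.00)(1.00) − (-0.30)(-0.40) = 0.8800
  C_12 = −[(0.00)(1.00) − (-0.30)(-0.35)] = 0.1050
  C_13 = (0.00)(-0.40) − (1.00)(-0.35) = 0.3500
  C_21 = −[(-0.15)(1.00) − (-0.20)(-0.40)] = 0.2300
  C_22 = (0.75)(1.00) − (-0.20)(-0.35) = 0.6800
  C_23 = −[(0.75)(-0.40) − (-0.15)(-0.35)] = 0.3525
  C_31 = (-0.15)(-0.30) − (-0.20)(1.00) = 0.2450
  C_32 = −[(0.75)(-0.30) − (-0.20)(0.00)] = 0.2250
  C_33 = (0.75)(1.00) − (-0.15)(0.00) = 0.7500
det(I−A) = Σ_j (I−A)_1j·C_1j = (0.75)(0.8800) + (-0.15)(0.1050) + (-0.20)(0.3500) = 0.57425
adj(I−A) = Cᵀ =
  [ 0.8800   0.2300   0.2450]
  [ 0.1050   0.6800   0.2250]
  [ 0.3500   0.3525   0.7500]
(I − A)⁻¹ = adj(I−A) / det(I−A) ≈
  [   1.5324     0.4005     0.4266]
  [   0.1828     1.1842     0.3918]
  [   0.6095     0.6138     1.3061]
Δx = (I − A)⁻¹ Δd with Δd having +20 in the Packaging component and 0 elsewhere.
So Δx_1 = L_12 · (+20), where L_12 = adj(I−A)_12 / det(I−A) = 0.2300 / 0.57425.
Δx_1 = 0.2300 × (+20) / 0.57425 = 4.60 / 0.57425 ≈ 8.01.

Δx_1 = 8.01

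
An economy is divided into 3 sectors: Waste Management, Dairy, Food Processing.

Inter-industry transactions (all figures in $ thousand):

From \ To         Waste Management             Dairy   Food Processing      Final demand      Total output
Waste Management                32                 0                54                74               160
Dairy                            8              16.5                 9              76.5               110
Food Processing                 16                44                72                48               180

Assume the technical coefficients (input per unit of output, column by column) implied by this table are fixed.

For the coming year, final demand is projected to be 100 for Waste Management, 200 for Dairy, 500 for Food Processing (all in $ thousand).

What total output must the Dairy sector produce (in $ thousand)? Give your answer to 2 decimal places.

Technical coefficients a_ij = z_ij / X_j:
  a_11 = 32/160 = 0.20, a_21 = 8/160 = 0.05, a_31 = 16/160 = 0.10
  a_12 = 0/110 = 0.00, a_22 = 16.5/110 = 0.15, a_32 = 44/110 = 0.40
  a_13 = 54/180 = 0.30, a_23 = 9/180 = 0.05, a_33 = 72/180 = 0.40
I − A =
  [   0.80     0.00    -0.30]
  [  -0.05     0.85    -0.05]
  [  -0.10    -0.40     0.60]
Cofactors of I−A, C_ij = (−1)^(i+j)·(minor ij) (rows/columns in the sector order above):
  C_11 = (0.85)(0.60) − (-0.05)(-0.40) = 0.4900
  C_12 = −[(-0.05)(0.60) − (-0.05)(-0.10)] = 0.0350
  C_13 = (-0.05)(-0.40) − (0.85)(-0.10) = 0.1050
  C_21 = −[(0.00)(0.60) − (-0.30)(-0.40)] = 0.1200
  C_22 = (0.80)(0.60) − (-0.30)(-0.10) = 0.4500
  C_23 = −[(0.80)(-0.40) − (0.00)(-0.10)] = 0.3200
  C_31 = (0.00)(-0.05) − (-0.30)(0.85) = 0.2550
  C_32 = −[(0.80)(-0.05) − (-0.30)(-0.05)] = 0.0550
  C_33 = (0.80)(0.85) − (0.00)(-0.05) = 0.6800
det(I−A) = Σ_j (I−A)_1j·C_1j = (0.80)(0.4900) + (0.00)(0.0350) + (-0.30)(0.1050) = 0.3605
adj(I−A) = Cᵀ =
  [ 0.4900   0.1200   0.2550]
  [ 0.0350   0.4500   0.0550]
  [ 0.1050   0.3200   0.6800]
(I − A)⁻¹ = adj(I−A) / det(I−A) ≈
  [   1.3592     0.3329     0.7074]
  [   0.0971     1.2483     0.1526]
  [   0.2913     0.8877     1.8863]
x = (I − A)⁻¹ d = adj(I−A)·d / det(I−A), with det(I−A) = 0.3605:
  x_1 = (0.4900·100 + 0.1200·200 + 0.2550·500) / 0.3605 = 200.50 / 0.3605 ≈ 556.17
  x_2 = (0.0350·100 + 0.4500·200 + 0.0550·500) / 0.3605 = 121.00 / 0.3605 ≈ 335.64
  x_3 = (0.1050·100 + 0.3200·200 + 0.6800·500) / 0.3605 = 414.50 / 0.3605 ≈ 1149.79

x_2 = 335.64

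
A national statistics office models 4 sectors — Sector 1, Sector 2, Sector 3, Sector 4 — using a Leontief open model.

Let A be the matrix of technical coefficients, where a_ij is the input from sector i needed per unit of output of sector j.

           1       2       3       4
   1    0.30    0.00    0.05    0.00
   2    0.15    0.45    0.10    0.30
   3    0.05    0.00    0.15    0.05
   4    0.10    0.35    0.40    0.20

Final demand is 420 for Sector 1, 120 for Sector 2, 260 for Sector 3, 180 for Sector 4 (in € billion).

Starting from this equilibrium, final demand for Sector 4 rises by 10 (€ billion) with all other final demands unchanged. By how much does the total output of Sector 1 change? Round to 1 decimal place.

I − A =
  [   0.70     0.00    -0.05     0.00]
  [  -0.15     0.55    -0.10    -0.30]
  [  -0.05     0.00     0.85    -0.05]
  [  -0.10    -0.35    -0.40     0.80]
Compute the cofactors C_ij = (−1)^(i+j)·(3×3 minor ij) of I−A; the adjugate is their transpose:
adj(I−A) = Cᵀ =
  [ 0.272000   0.000875   0.016750   0.001375]
  [ 0.135000   0.459750   0.147500   0.181625]
  [ 0.022125   0.012250   0.234500   0.019250]
  [ 0.104125   0.207375   0.183875   0.325875]
det(I−A) = Σ_j (I−A)_1j·C_1j = (0.70)(0.272000) + (0.00)(0.135000) + (-0.05)(0.022125) + (0.00)(0.104125) = 0.18929375
(I − A)⁻¹ = adj(I−A) / det(I−A) ≈
  [   1.4369     0.0046     0.0885     0.0073]
  [   0.7132     2.4288     0.7792     0.9595]
  [   0.1169     0.0647     1.2388     0.1017]
  [   0.5501     1.0955     0.9714     1.7215]
Δx = (I − A)⁻¹ Δd with Δd having +10 in the Sector 4 component and 0 elsewhere.
So Δx_1 = L_14 · (+10), where L_14 = adj(I−A)_14 / det(I−A) = 0.001375 / 0.18929375.
Δx_1 = 0.001375 × (+10) / 0.18929375 = 0.01375 / 0.18929375 ≈ 0.1.

Δx_1 = 0.1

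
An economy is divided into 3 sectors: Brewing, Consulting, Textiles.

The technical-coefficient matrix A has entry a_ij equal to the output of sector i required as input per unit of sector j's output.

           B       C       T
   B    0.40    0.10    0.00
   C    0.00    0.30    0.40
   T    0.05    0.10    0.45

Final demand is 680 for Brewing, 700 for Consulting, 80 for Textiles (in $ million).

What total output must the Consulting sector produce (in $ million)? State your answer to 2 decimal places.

I − A =
  [   0.60    -0.10     0.00]
  [   0.00     0.70    -0.40]
  [  -0.05    -0.10     0.55]
Cofactors of I−A, C_ij = (−1)^(i+j)·(minor ij) (rows/columns in the sector order above):
  C_11 = (0.70)(0.55) − (-0.40)(-0.10) = 0.3450
  C_12 = −[(0.00)(0.55) − (-0.40)(-0.05)] = 0.0200
  C_13 = (0.00)(-0.10) − (0.70)(-0.05) = 0.0350
  C_21 = −[(-0.10)(0.55) − (0.00)(-0.10)] = 0.0550
  C_22 = (0.60)(0.55) − (0.00)(-0.05) = 0.3300
  C_23 = −[(0.60)(-0.10) − (-0.10)(-0.05)] = 0.0650
  C_31 = (-0.10)(-0.40) − (0.00)(0.70) = 0.0400
  C_32 = −[(0.60)(-0.40) − (0.00)(0.00)] = 0.2400
  C_33 = (0.60)(0.70) − (-0.10)(0.00) = 0.4200
det(I−A) = Σ_j (I−A)_1j·C_1j = (0.60)(0.3450) + (-0.10)(0.0200) + (0.00)(0.0350) = 0.2050
adj(I−A) = Cᵀ =
  [ 0.3450   0.0550   0.0400]
  [ 0.0200   0.3300   0.2400]
  [ 0.0350   0.0650   0.4200]
(I − A)⁻¹ = adj(I−A) / det(I−A) ≈
  [   1.6829     0.2683     0.1951]
  [   0.0976     1.6098     1.1707]
  [   0.1707     0.3171     2.0488]
x = (I − A)⁻¹ d = adj(I−A)·d / det(I−A), with det(I−A) = 0.2050:
  x_B = (0.3450·680 + 0.0550·700 + 0.0400·80) / 0.2050 = 276.30 / 0.2050 ≈ 1347.80
  x_C = (0.0200·680 + 0.3300·700 + 0.2400·80) / 0.2050 = 263.80 / 0.2050 ≈ 1286.83
  x_T = (0.0350·680 + 0.0650·700 + 0.4200·80) / 0.2050 = 102.90 / 0.2050 ≈ 501.95

x_C = 1286.83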